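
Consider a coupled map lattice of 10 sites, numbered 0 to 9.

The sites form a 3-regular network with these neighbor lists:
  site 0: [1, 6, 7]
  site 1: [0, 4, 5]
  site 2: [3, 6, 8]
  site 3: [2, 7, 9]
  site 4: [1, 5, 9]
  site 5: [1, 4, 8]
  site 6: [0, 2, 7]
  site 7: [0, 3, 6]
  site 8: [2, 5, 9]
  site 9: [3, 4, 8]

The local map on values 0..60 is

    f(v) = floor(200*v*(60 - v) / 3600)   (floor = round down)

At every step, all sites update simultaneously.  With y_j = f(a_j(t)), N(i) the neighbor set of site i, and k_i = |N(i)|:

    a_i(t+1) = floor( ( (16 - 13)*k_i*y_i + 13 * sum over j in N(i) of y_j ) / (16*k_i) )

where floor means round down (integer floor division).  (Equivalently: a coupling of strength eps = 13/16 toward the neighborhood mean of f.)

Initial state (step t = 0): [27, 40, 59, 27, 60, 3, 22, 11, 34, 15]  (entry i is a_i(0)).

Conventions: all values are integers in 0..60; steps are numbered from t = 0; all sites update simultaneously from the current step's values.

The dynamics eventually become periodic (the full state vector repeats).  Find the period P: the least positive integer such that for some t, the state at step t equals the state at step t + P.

Answer: 2
Key observation: The state at step 6, [49, 49, 49, 49, 49, 49, 49, 49, 49, 49], reappears at step 8 — and no state repeats earlier — so the cycle the system enters has period 2.

Derivation:
t=0: [27, 40, 59, 27, 60, 3, 22, 11, 34, 15]
t=1: [41, 23, 39, 27, 24, 26, 30, 44, 22, 33]
t=2: [44, 46, 47, 45, 48, 47, 43, 45, 47, 47]
t=3: [37, 34, 35, 34, 33, 33, 37, 38, 33, 33]
t=4: [47, 48, 48, 47, 49, 49, 47, 47, 48, 49]
t=5: [32, 30, 32, 31, 29, 30, 32, 33, 30, 30]
t=6: [49, 49, 49, 49, 49, 49, 49, 49, 49, 49]
t=7: [29, 29, 29, 29, 29, 29, 29, 29, 29, 29]
t=8: [49, 49, 49, 49, 49, 49, 49, 49, 49, 49]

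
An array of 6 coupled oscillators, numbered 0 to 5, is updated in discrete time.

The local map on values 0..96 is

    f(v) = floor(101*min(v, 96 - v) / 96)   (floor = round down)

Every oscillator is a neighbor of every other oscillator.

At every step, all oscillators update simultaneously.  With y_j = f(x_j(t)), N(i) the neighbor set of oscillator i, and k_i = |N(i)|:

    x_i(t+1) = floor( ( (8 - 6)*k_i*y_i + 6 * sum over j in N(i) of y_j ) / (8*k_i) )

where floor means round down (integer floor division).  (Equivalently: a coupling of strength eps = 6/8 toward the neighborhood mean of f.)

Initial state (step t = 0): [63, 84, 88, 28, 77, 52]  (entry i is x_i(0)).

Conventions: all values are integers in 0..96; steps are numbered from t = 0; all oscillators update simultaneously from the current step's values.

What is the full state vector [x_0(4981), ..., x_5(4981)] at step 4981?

Simulating step by step:
t=0: [63, 84, 88, 28, 77, 52]
t=1: [25, 23, 23, 25, 24, 26]
t=2: [25, 25, 25, 25, 25, 25]
t=3: [26, 26, 26, 26, 26, 26]
t=4: [27, 27, 27, 27, 27, 27]
t=5: [28, 28, 28, 28, 28, 28]
t=6: [29, 29, 29, 29, 29, 29]
t=7: [30, 30, 30, 30, 30, 30]
t=8: [31, 31, 31, 31, 31, 31]
t=9: [32, 32, 32, 32, 32, 32]
t=10: [33, 33, 33, 33, 33, 33]
t=11: [34, 34, 34, 34, 34, 34]
t=12: [35, 35, 35, 35, 35, 35]
t=13: [36, 36, 36, 36, 36, 36]
t=14: [37, 37, 37, 37, 37, 37]
t=15: [38, 38, 38, 38, 38, 38]
t=16: [39, 39, 39, 39, 39, 39]
t=17: [41, 41, 41, 41, 41, 41]
t=18: [43, 43, 43, 43, 43, 43]
t=19: [45, 45, 45, 45, 45, 45]
t=20: [47, 47, 47, 47, 47, 47]
t=21: [49, 49, 49, 49, 49, 49]
t=22: [49, 49, 49, 49, 49, 49]

Answer: [49, 49, 49, 49, 49, 49]
Key observation: The state at step 21, [49, 49, 49, 49, 49, 49], reappears at step 22: the system is in a cycle of period 1 from step 21 on.  Therefore the state at step 4981 equals the state at step 21 + ((4981 - 21) mod 1) = 21, which is [49, 49, 49, 49, 49, 49].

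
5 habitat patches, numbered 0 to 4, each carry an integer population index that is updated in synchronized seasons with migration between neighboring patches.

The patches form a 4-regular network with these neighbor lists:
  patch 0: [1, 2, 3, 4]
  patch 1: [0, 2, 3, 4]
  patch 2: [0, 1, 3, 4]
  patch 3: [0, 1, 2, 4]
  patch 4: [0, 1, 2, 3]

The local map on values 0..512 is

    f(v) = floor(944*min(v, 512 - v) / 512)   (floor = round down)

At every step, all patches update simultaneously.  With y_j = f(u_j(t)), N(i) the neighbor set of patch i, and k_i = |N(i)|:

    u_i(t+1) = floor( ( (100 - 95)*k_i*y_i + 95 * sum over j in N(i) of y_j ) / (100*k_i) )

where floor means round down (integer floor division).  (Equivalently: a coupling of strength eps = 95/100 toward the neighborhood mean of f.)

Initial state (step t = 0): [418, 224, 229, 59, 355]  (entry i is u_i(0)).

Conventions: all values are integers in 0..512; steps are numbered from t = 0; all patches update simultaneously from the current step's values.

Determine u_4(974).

Simulating step by step:
t=0: [418, 224, 229, 59, 355]
t=1: [301, 256, 254, 313, 279]
t=2: [431, 415, 416, 435, 424]
t=3: [163, 158, 158, 165, 161]
t=4: [295, 297, 297, 294, 296]
t=5: [397, 398, 398, 397, 398]
t=6: [210, 210, 210, 210, 210]
t=7: [387, 387, 387, 387, 387]
t=8: [230, 230, 230, 230, 230]
t=9: [424, 424, 424, 424, 424]
t=10: [162, 162, 162, 162, 162]
t=11: [298, 298, 298, 298, 298]
t=12: [394, 394, 394, 394, 394]
t=13: [217, 217, 217, 217, 217]
t=14: [400, 400, 400, 400, 400]
t=15: [206, 206, 206, 206, 206]
t=16: [379, 379, 379, 379, 379]
t=17: [245, 245, 245, 245, 245]
t=18: [451, 451, 451, 451, 451]
t=19: [112, 112, 112, 112, 112]
t=20: [206, 206, 206, 206, 206]

Answer: u_4(974) = 112
Key observation: The state at step 15, [206, 206, 206, 206, 206], reappears at step 20: the system is in a cycle of period 5 from step 15 on.  Therefore the state at step 974 equals the state at step 15 + ((974 - 15) mod 5) = 19, which is [112, 112, 112, 112, 112].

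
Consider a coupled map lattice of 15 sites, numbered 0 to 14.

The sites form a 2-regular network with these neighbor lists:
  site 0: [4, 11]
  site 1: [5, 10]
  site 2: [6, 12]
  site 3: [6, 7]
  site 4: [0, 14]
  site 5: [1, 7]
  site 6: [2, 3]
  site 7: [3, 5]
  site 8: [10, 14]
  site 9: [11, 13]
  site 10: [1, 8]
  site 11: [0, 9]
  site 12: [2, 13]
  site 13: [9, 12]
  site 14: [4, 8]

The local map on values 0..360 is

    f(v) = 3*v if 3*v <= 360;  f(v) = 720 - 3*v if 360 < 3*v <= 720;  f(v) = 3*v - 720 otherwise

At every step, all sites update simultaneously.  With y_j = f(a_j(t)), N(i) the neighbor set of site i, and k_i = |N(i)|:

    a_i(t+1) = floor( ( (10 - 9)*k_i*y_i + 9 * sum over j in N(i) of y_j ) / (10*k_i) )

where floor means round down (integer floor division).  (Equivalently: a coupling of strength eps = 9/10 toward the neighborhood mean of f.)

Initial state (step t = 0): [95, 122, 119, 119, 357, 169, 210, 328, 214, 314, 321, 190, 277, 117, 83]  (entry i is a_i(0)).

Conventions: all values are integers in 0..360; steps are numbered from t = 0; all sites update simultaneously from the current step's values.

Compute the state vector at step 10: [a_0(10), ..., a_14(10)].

Simulating step by step:
t=0: [95, 122, 119, 119, 357, 169, 210, 328, 214, 314, 321, 190, 277, 117, 83]
t=1: [253, 240, 126, 195, 275, 299, 330, 282, 229, 247, 218, 243, 329, 184, 217]
t=2: [55, 109, 275, 191, 59, 74, 241, 153, 64, 81, 21, 27, 256, 146, 69]
t=3: [132, 160, 33, 133, 185, 286, 113, 192, 140, 187, 239, 191, 178, 159, 186]
t=4: [172, 87, 246, 249, 235, 186, 222, 220, 104, 191, 243, 232, 172, 179, 225]
t=5: [37, 103, 117, 54, 113, 160, 25, 91, 55, 107, 258, 160, 110, 176, 151]
t=6: [271, 163, 217, 172, 204, 285, 238, 208, 160, 226, 218, 218, 277, 312, 253]
t=7: [87, 113, 59, 66, 70, 160, 123, 162, 71, 131, 218, 67, 139, 90, 160]
t=8: [211, 171, 312, 283, 246, 281, 203, 220, 159, 244, 255, 284, 231, 310, 214]
t=9: [76, 96, 83, 89, 76, 132, 166, 119, 79, 155, 207, 57, 194, 38, 125]
t=10: [202, 219, 186, 287, 280, 322, 254, 301, 223, 153, 246, 234, 177, 188, 243]

Answer: [202, 219, 186, 287, 280, 322, 254, 301, 223, 153, 246, 234, 177, 188, 243]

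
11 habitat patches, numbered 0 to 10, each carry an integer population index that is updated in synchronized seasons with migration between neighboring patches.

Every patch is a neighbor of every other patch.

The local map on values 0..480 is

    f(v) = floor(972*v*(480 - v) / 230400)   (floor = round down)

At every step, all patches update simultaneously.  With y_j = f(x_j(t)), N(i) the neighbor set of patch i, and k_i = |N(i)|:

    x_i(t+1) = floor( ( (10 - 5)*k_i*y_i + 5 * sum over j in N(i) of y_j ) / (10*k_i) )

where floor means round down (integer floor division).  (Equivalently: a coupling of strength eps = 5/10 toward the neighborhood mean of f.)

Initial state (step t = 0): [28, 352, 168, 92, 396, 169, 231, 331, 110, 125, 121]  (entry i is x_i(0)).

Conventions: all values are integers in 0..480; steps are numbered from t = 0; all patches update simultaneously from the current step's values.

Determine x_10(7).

Answer: x_10(7) = 242

Derivation:
t=0: [28, 352, 168, 92, 396, 169, 231, 331, 110, 125, 121]
t=1: [122, 183, 197, 165, 161, 197, 207, 191, 175, 182, 180]
t=2: [206, 226, 229, 221, 220, 229, 230, 227, 224, 226, 225]
t=3: [239, 241, 241, 241, 241, 241, 241, 241, 241, 241, 241]
t=4: [242, 242, 242, 242, 242, 242, 242, 242, 242, 242, 242]
t=5: [242, 242, 242, 242, 242, 242, 242, 242, 242, 242, 242]
t=6: [242, 242, 242, 242, 242, 242, 242, 242, 242, 242, 242]
t=7: [242, 242, 242, 242, 242, 242, 242, 242, 242, 242, 242]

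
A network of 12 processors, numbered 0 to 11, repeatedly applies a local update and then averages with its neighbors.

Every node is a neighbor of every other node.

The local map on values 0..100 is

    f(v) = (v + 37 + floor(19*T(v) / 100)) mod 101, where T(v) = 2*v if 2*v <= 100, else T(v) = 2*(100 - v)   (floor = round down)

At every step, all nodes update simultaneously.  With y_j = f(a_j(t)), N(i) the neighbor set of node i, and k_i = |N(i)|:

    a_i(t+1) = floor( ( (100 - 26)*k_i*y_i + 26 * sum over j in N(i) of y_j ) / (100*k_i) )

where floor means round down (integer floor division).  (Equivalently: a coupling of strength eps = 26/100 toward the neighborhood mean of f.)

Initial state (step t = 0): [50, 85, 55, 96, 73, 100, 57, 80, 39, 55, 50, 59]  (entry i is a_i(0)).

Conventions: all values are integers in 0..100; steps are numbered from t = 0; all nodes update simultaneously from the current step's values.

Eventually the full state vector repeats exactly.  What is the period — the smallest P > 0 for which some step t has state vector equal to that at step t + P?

Simulating step by step:
t=0: [50, 85, 55, 96, 73, 100, 57, 80, 39, 55, 50, 59]
t=1: [10, 25, 12, 30, 20, 32, 12, 22, 70, 12, 10, 13]
t=2: [52, 67, 54, 72, 62, 74, 54, 64, 28, 54, 52, 55]
t=3: [8, 15, 9, 17, 13, 18, 9, 13, 58, 9, 8, 10]
t=4: [48, 54, 49, 56, 52, 57, 49, 52, 20, 49, 48, 49]
t=5: [4, 7, 4, 8, 7, 9, 4, 7, 48, 4, 4, 4]
t=6: [41, 44, 41, 45, 44, 46, 41, 44, 12, 41, 41, 41]
t=7: [92, 95, 92, 96, 95, 97, 92, 95, 63, 92, 92, 92]
t=8: [30, 31, 30, 32, 31, 32, 30, 31, 17, 30, 30, 30]
t=9: [77, 78, 77, 79, 78, 79, 77, 78, 64, 77, 77, 77]
t=10: [20, 21, 20, 21, 21, 21, 20, 21, 15, 20, 20, 20]
t=11: [63, 64, 63, 64, 64, 64, 63, 64, 58, 63, 63, 63]
t=12: [12, 12, 12, 12, 12, 12, 12, 12, 10, 12, 12, 12]
t=13: [52, 52, 52, 52, 52, 52, 52, 52, 50, 52, 52, 52]
t=14: [5, 5, 5, 5, 5, 5, 5, 5, 5, 5, 5, 5]
t=15: [43, 43, 43, 43, 43, 43, 43, 43, 43, 43, 43, 43]
t=16: [96, 96, 96, 96, 96, 96, 96, 96, 96, 96, 96, 96]
t=17: [33, 33, 33, 33, 33, 33, 33, 33, 33, 33, 33, 33]
t=18: [82, 82, 82, 82, 82, 82, 82, 82, 82, 82, 82, 82]
t=19: [24, 24, 24, 24, 24, 24, 24, 24, 24, 24, 24, 24]
t=20: [70, 70, 70, 70, 70, 70, 70, 70, 70, 70, 70, 70]
t=21: [17, 17, 17, 17, 17, 17, 17, 17, 17, 17, 17, 17]
t=22: [60, 60, 60, 60, 60, 60, 60, 60, 60, 60, 60, 60]
t=23: [11, 11, 11, 11, 11, 11, 11, 11, 11, 11, 11, 11]
t=24: [52, 52, 52, 52, 52, 52, 52, 52, 52, 52, 52, 52]
t=25: [6, 6, 6, 6, 6, 6, 6, 6, 6, 6, 6, 6]
t=26: [45, 45, 45, 45, 45, 45, 45, 45, 45, 45, 45, 45]
t=27: [99, 99, 99, 99, 99, 99, 99, 99, 99, 99, 99, 99]
t=28: [35, 35, 35, 35, 35, 35, 35, 35, 35, 35, 35, 35]
t=29: [85, 85, 85, 85, 85, 85, 85, 85, 85, 85, 85, 85]
t=30: [26, 26, 26, 26, 26, 26, 26, 26, 26, 26, 26, 26]
t=31: [72, 72, 72, 72, 72, 72, 72, 72, 72, 72, 72, 72]
t=32: [18, 18, 18, 18, 18, 18, 18, 18, 18, 18, 18, 18]
t=33: [61, 61, 61, 61, 61, 61, 61, 61, 61, 61, 61, 61]
t=34: [11, 11, 11, 11, 11, 11, 11, 11, 11, 11, 11, 11]

Answer: 11
Key observation: The state at step 23, [11, 11, 11, 11, 11, 11, 11, 11, 11, 11, 11, 11], reappears at step 34 — and no state repeats earlier — so the cycle the system enters has period 11.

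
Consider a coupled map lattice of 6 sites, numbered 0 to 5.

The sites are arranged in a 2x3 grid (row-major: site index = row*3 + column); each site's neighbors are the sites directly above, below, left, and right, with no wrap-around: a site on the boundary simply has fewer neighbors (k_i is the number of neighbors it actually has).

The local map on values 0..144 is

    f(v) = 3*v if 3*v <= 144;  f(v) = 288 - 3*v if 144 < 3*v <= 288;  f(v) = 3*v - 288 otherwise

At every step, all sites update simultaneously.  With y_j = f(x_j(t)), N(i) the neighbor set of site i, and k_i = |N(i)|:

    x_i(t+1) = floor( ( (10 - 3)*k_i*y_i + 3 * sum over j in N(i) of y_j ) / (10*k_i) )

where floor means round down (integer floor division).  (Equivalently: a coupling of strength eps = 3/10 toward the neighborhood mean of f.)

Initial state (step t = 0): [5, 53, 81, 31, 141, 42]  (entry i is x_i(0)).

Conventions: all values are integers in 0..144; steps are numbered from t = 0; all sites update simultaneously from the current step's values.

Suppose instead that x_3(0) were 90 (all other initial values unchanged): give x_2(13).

Answer: x_2(13) = 77
Key observation: This trace re-runs the system from the modified initial state.

Derivation:
t=0: [5, 53, 81, 90, 141, 42]
t=1: [32, 109, 69, 35, 121, 115]
t=2: [88, 52, 71, 99, 72, 63]
t=3: [37, 109, 87, 20, 74, 91]
t=4: [92, 47, 27, 68, 57, 24]
t=5: [42, 119, 88, 78, 111, 80]
t=6: [106, 67, 34, 63, 48, 43]
t=7: [48, 88, 103, 95, 132, 127]
t=8: [104, 44, 32, 39, 87, 84]
t=9: [54, 107, 92, 89, 47, 43]
t=10: [96, 51, 32, 54, 117, 113]
t=11: [39, 110, 95, 97, 75, 59]
t=12: [88, 47, 25, 29, 59, 87]
t=13: [51, 119, 77, 81, 103, 46]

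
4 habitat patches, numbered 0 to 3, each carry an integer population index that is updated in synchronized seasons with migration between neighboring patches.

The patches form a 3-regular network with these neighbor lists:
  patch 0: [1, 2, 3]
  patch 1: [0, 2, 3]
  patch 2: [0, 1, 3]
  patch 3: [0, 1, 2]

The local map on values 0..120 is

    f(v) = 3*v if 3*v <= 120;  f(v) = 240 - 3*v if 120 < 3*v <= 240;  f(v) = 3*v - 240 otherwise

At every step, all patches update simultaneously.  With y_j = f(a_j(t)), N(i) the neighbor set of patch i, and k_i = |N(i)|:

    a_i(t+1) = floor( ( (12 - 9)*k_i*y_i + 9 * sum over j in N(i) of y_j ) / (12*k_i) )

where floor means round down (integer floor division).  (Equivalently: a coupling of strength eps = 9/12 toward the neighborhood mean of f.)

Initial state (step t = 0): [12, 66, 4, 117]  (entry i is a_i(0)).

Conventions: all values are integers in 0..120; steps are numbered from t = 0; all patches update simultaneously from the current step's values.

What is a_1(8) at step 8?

Simulating step by step:
t=0: [12, 66, 4, 117]
t=1: [50, 50, 50, 50]
t=2: [90, 90, 90, 90]
t=3: [30, 30, 30, 30]
t=4: [90, 90, 90, 90]
t=5: [30, 30, 30, 30]
t=6: [90, 90, 90, 90]
t=7: [30, 30, 30, 30]
t=8: [90, 90, 90, 90]

Answer: a_1(8) = 90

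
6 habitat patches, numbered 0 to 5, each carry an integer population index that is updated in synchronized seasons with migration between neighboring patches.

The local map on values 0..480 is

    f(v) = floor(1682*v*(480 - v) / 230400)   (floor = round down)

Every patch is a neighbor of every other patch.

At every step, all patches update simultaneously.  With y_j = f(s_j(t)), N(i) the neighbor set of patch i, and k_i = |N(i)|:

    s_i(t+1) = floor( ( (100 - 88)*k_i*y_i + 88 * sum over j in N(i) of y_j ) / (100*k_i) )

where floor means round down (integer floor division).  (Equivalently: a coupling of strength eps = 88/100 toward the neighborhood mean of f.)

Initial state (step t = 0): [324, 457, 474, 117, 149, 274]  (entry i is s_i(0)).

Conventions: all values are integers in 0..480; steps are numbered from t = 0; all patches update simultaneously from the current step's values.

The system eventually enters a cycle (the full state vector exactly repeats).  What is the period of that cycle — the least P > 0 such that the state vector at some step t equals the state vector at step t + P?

Simulating step by step:
t=0: [324, 457, 474, 117, 149, 274]
t=1: [251, 267, 270, 254, 251, 249]
t=2: [417, 417, 417, 417, 417, 417]
t=3: [191, 191, 191, 191, 191, 191]
t=4: [402, 402, 402, 402, 402, 402]
t=5: [228, 228, 228, 228, 228, 228]
t=6: [419, 419, 419, 419, 419, 419]
t=7: [186, 186, 186, 186, 186, 186]
t=8: [399, 399, 399, 399, 399, 399]
t=9: [235, 235, 235, 235, 235, 235]
t=10: [420, 420, 420, 420, 420, 420]
t=11: [183, 183, 183, 183, 183, 183]
t=12: [396, 396, 396, 396, 396, 396]
t=13: [242, 242, 242, 242, 242, 242]
t=14: [420, 420, 420, 420, 420, 420]

Answer: 4
Key observation: The state at step 10, [420, 420, 420, 420, 420, 420], reappears at step 14 — and no state repeats earlier — so the cycle the system enters has period 4.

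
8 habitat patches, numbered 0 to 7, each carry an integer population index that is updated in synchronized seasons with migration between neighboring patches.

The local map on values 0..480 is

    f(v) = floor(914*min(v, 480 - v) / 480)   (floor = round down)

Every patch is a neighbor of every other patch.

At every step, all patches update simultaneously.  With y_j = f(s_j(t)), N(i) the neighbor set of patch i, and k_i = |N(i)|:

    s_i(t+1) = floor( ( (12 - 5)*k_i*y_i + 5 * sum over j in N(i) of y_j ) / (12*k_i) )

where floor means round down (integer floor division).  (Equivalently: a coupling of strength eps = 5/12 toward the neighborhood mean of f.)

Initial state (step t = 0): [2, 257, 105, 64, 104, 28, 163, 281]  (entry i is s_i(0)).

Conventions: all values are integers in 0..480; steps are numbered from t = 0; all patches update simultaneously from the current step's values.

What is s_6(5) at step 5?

Answer: s_6(5) = 213

Derivation:
t=0: [2, 257, 105, 64, 104, 28, 163, 281]
t=1: [101, 322, 204, 163, 204, 128, 262, 298]
t=2: [254, 310, 356, 316, 356, 280, 371, 334]
t=3: [368, 312, 266, 306, 266, 342, 251, 288]
t=4: [274, 330, 376, 336, 376, 300, 391, 354]
t=5: [330, 274, 228, 268, 228, 303, 213, 250]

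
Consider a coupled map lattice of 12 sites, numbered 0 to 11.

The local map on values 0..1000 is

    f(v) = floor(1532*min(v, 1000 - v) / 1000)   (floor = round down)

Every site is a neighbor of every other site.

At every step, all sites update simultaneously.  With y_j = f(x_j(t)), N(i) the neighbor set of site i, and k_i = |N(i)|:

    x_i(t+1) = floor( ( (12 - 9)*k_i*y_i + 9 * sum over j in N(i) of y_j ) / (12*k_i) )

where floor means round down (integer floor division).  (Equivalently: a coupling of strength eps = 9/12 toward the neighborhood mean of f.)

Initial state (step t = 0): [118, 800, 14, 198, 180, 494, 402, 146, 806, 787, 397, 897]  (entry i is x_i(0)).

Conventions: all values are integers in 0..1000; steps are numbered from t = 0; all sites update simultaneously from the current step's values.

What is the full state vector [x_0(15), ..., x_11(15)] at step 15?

Answer: [626, 626, 626, 626, 626, 626, 626, 626, 626, 626, 626, 626]

Derivation:
t=0: [118, 800, 14, 198, 180, 494, 402, 146, 806, 787, 397, 897]
t=1: [310, 332, 281, 332, 327, 414, 389, 317, 331, 336, 387, 305]
t=2: [509, 516, 501, 516, 514, 538, 531, 511, 515, 517, 531, 508]
t=3: [741, 739, 743, 739, 739, 733, 735, 740, 739, 739, 735, 741]
t=4: [399, 399, 398, 399, 399, 401, 400, 399, 399, 399, 400, 399]
t=5: [611, 611, 610, 611, 611, 611, 611, 611, 611, 611, 611, 611]
t=6: [595, 595, 595, 595, 595, 595, 595, 595, 595, 595, 595, 595]
t=7: [620, 620, 620, 620, 620, 620, 620, 620, 620, 620, 620, 620]
t=8: [582, 582, 582, 582, 582, 582, 582, 582, 582, 582, 582, 582]
t=9: [640, 640, 640, 640, 640, 640, 640, 640, 640, 640, 640, 640]
t=10: [551, 551, 551, 551, 551, 551, 551, 551, 551, 551, 551, 551]
t=11: [687, 687, 687, 687, 687, 687, 687, 687, 687, 687, 687, 687]
t=12: [479, 479, 479, 479, 479, 479, 479, 479, 479, 479, 479, 479]
t=13: [733, 733, 733, 733, 733, 733, 733, 733, 733, 733, 733, 733]
t=14: [409, 409, 409, 409, 409, 409, 409, 409, 409, 409, 409, 409]
t=15: [626, 626, 626, 626, 626, 626, 626, 626, 626, 626, 626, 626]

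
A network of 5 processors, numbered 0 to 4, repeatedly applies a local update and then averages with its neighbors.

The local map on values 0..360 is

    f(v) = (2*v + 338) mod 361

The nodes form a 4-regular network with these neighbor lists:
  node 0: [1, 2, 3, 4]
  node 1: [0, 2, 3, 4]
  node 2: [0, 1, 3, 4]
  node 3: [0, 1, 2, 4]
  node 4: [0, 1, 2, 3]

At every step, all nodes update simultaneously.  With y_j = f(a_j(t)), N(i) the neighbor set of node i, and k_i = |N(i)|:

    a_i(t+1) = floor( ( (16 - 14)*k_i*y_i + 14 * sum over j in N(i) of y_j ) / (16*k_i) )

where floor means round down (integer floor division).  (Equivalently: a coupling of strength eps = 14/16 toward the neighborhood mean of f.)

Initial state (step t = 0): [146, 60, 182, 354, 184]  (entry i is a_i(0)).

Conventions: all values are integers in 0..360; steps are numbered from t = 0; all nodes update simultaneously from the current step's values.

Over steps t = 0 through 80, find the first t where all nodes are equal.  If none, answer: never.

Simulating step by step:
t=0: [146, 60, 182, 354, 184]  (not all equal)
t=1: [275, 291, 269, 270, 268]  (not all equal)
t=2: [165, 162, 166, 166, 166]  (not all equal)
t=3: [307, 307, 306, 306, 306]  (not all equal)
t=4: [228, 228, 228, 228, 228]  (all equal)

Answer: 4
Key observation: Synchronization is absorbing here: once all nodes are equal they stay equal, and step 4 is the first all-equal step.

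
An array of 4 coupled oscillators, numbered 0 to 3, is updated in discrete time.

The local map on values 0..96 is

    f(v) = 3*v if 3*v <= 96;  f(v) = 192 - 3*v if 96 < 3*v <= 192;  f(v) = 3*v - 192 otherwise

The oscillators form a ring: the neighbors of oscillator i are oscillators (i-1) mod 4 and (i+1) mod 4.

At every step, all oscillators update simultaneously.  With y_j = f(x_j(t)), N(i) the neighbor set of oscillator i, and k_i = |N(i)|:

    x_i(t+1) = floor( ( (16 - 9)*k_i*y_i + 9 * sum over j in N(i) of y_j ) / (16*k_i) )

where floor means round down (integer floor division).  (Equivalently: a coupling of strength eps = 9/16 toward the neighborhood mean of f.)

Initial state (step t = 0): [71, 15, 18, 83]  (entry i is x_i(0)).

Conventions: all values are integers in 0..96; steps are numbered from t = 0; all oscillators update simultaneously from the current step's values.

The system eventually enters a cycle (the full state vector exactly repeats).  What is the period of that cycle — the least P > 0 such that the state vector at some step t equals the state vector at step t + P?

Answer: 20
Key observation: The state at step 12, [21, 21, 17, 17], reappears at step 32 — and no state repeats earlier — so the cycle the system enters has period 20.

Derivation:
t=0: [71, 15, 18, 83]
t=1: [37, 40, 52, 46]
t=2: [70, 64, 51, 56]
t=3: [14, 16, 23, 26]
t=4: [53, 52, 65, 65]
t=5: [25, 25, 12, 11]
t=6: [63, 64, 46, 45]
t=7: [17, 16, 39, 40]
t=8: [56, 56, 66, 66]
t=9: [18, 18, 11, 11]
t=10: [48, 48, 38, 38]
t=11: [56, 56, 69, 69]
t=12: [21, 21, 17, 17]
t=13: [59, 59, 54, 54]
t=14: [19, 19, 25, 25]
t=15: [62, 62, 69, 69]
t=16: [8, 8, 12, 12]
t=17: [27, 27, 32, 32]
t=18: [85, 85, 91, 91]
t=19: [68, 68, 75, 75]
t=20: [17, 17, 27, 27]
t=21: [59, 59, 72, 72]
t=22: [17, 17, 21, 21]
t=23: [54, 54, 59, 59]
t=24: [25, 25, 19, 19]
t=25: [69, 69, 62, 62]
t=26: [12, 12, 8, 8]
t=27: [32, 32, 27, 27]
t=28: [91, 91, 85, 85]
t=29: [75, 75, 68, 68]
t=30: [27, 27, 17, 17]
t=31: [72, 72, 59, 59]
t=32: [21, 21, 17, 17]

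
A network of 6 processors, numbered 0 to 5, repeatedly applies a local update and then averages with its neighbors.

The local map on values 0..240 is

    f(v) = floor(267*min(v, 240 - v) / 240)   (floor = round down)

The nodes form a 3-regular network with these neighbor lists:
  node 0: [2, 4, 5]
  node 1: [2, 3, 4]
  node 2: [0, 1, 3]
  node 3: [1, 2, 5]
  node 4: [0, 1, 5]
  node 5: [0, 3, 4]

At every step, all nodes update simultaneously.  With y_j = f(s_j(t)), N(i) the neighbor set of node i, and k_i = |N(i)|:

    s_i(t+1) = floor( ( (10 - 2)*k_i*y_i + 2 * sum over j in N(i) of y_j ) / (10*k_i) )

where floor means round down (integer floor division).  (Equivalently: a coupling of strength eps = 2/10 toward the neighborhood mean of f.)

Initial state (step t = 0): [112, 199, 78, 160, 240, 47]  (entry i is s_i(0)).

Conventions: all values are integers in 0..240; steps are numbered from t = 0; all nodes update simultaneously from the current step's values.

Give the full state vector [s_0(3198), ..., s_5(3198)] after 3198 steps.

Simulating step by step:
t=0: [112, 199, 78, 160, 240, 47]
t=1: [108, 47, 86, 83, 14, 55]
t=2: [107, 55, 93, 87, 27, 63]
t=3: [108, 64, 100, 92, 40, 72]
t=4: [111, 73, 108, 99, 53, 81]
t=5: [116, 84, 116, 107, 66, 91]
t=6: [123, 95, 125, 116, 79, 102]
t=7: [125, 106, 125, 126, 92, 113]
t=8: [125, 117, 126, 125, 106, 123]
t=9: [126, 128, 126, 127, 119, 128]
t=10: [126, 124, 125, 124, 130, 124]
t=11: [126, 128, 127, 128, 123, 128]
t=12: [126, 124, 124, 124, 128, 124]
t=13: [126, 128, 128, 129, 124, 128]
t=14: [125, 124, 124, 123, 128, 124]
t=15: [127, 128, 128, 129, 124, 128]
t=16: [125, 124, 124, 123, 128, 124]

Answer: [125, 124, 124, 123, 128, 124]
Key observation: The state at step 14, [125, 124, 124, 123, 128, 124], reappears at step 16: the system is in a cycle of period 2 from step 14 on.  Therefore the state at step 3198 equals the state at step 14 + ((3198 - 14) mod 2) = 14, which is [125, 124, 124, 123, 128, 124].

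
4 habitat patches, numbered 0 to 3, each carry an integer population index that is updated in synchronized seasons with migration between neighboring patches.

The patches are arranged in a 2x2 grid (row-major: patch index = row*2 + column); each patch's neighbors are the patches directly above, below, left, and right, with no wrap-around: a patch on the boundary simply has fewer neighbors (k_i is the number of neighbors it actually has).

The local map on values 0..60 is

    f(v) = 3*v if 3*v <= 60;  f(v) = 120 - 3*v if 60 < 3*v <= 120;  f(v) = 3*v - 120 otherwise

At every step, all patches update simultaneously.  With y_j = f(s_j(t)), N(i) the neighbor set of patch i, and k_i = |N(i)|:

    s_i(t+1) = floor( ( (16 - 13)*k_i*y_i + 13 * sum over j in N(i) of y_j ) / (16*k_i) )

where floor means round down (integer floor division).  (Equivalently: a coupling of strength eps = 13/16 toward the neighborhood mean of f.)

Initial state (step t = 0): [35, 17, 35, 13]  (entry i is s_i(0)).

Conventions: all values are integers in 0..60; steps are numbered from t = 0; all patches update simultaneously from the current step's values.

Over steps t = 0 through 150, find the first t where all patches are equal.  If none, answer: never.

Simulating step by step:
t=0: [35, 17, 35, 13]  (not all equal)
t=1: [29, 31, 24, 34]  (not all equal)
t=2: [36, 25, 29, 33]  (not all equal)
t=3: [33, 21, 19, 35]  (not all equal)
t=4: [50, 25, 25, 49]  (not all equal)
t=5: [42, 31, 31, 41]  (not all equal)
t=6: [23, 8, 8, 22]  (not all equal)
t=7: [29, 47, 47, 29]  (not all equal)
t=8: [23, 30, 30, 23]  (not all equal)
t=9: [33, 47, 47, 33]  (not all equal)
t=10: [21, 21, 21, 21]  (all equal)

Answer: 10
Key observation: Synchronization is absorbing here: once all patches are equal they stay equal, and step 10 is the first all-equal step.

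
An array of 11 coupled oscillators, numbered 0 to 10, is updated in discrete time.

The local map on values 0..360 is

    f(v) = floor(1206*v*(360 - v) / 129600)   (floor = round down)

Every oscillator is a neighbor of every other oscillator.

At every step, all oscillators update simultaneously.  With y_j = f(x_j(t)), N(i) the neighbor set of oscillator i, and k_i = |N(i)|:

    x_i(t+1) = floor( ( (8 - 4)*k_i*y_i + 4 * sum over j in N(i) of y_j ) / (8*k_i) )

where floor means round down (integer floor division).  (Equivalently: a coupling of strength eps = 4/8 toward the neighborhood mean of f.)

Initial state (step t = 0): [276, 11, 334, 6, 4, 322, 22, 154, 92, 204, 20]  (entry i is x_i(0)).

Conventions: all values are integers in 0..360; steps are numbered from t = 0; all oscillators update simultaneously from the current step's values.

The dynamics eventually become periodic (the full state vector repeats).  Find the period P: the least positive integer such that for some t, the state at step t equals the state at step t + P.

Simulating step by step:
t=0: [276, 11, 334, 6, 4, 322, 22, 154, 92, 204, 20]
t=1: [168, 87, 107, 79, 77, 122, 102, 204, 174, 204, 99]
t=2: [276, 240, 254, 234, 232, 262, 251, 274, 276, 274, 249]
t=3: [231, 254, 246, 257, 258, 241, 248, 232, 231, 232, 249]
t=4: [269, 256, 261, 255, 254, 264, 260, 268, 269, 268, 260]
t=5: [232, 241, 238, 242, 243, 236, 239, 233, 232, 233, 239]
t=6: [273, 268, 270, 268, 267, 271, 269, 272, 273, 272, 269]
t=7: [223, 227, 225, 227, 227, 224, 226, 223, 223, 223, 226]
t=8: [282, 281, 282, 281, 281, 282, 281, 282, 282, 282, 281]
t=9: [204, 205, 204, 205, 205, 204, 205, 204, 204, 204, 205]
t=10: [295, 295, 295, 295, 295, 295, 295, 295, 295, 295, 295]
t=11: [178, 178, 178, 178, 178, 178, 178, 178, 178, 178, 178]
t=12: [301, 301, 301, 301, 301, 301, 301, 301, 301, 301, 301]
t=13: [165, 165, 165, 165, 165, 165, 165, 165, 165, 165, 165]
t=14: [299, 299, 299, 299, 299, 299, 299, 299, 299, 299, 299]
t=15: [169, 169, 169, 169, 169, 169, 169, 169, 169, 169, 169]
t=16: [300, 300, 300, 300, 300, 300, 300, 300, 300, 300, 300]
t=17: [167, 167, 167, 167, 167, 167, 167, 167, 167, 167, 167]
t=18: [299, 299, 299, 299, 299, 299, 299, 299, 299, 299, 299]

Answer: 4
Key observation: The state at step 14, [299, 299, 299, 299, 299, 299, 299, 299, 299, 299, 299], reappears at step 18 — and no state repeats earlier — so the cycle the system enters has period 4.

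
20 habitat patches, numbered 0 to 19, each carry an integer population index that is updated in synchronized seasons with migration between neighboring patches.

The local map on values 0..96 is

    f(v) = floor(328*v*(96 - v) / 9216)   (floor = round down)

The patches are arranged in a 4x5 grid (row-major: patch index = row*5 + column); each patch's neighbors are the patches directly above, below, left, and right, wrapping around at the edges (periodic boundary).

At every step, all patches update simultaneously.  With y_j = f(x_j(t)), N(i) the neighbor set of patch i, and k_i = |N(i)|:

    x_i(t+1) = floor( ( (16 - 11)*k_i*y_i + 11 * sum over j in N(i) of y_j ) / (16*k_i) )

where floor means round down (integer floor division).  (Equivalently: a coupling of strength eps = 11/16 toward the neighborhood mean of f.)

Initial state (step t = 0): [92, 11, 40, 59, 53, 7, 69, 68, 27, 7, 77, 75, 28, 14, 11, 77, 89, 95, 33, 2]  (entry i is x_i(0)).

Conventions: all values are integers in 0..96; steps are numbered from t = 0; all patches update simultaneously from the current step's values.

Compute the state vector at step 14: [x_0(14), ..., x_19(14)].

Simulating step by step:
t=0: [92, 11, 40, 59, 53, 7, 69, 68, 27, 7, 77, 75, 28, 14, 11, 77, 89, 95, 33, 2]
t=1: [36, 41, 55, 75, 45, 33, 51, 68, 56, 41, 44, 53, 49, 53, 30, 32, 31, 42, 44, 42]
t=2: [76, 77, 73, 72, 75, 77, 77, 76, 73, 77, 76, 79, 78, 78, 77, 75, 75, 78, 76, 77]
t=3: [54, 54, 55, 58, 55, 52, 51, 54, 55, 53, 52, 50, 49, 52, 51, 54, 52, 52, 53, 53]
t=4: [80, 80, 79, 79, 80, 80, 80, 80, 80, 80, 80, 81, 80, 80, 81, 80, 80, 80, 80, 80]
t=5: [45, 45, 45, 45, 45, 45, 44, 45, 45, 44, 44, 44, 44, 44, 44, 45, 44, 45, 45, 44]
t=6: [81, 81, 81, 81, 81, 81, 81, 81, 81, 81, 81, 81, 81, 81, 81, 81, 81, 81, 81, 81]
t=7: [43, 43, 43, 43, 43, 43, 43, 43, 43, 43, 43, 43, 43, 43, 43, 43, 43, 43, 43, 43]
t=8: [81, 81, 81, 81, 81, 81, 81, 81, 81, 81, 81, 81, 81, 81, 81, 81, 81, 81, 81, 81]
t=9: [43, 43, 43, 43, 43, 43, 43, 43, 43, 43, 43, 43, 43, 43, 43, 43, 43, 43, 43, 43]
t=10: [81, 81, 81, 81, 81, 81, 81, 81, 81, 81, 81, 81, 81, 81, 81, 81, 81, 81, 81, 81]
t=11: [43, 43, 43, 43, 43, 43, 43, 43, 43, 43, 43, 43, 43, 43, 43, 43, 43, 43, 43, 43]
t=12: [81, 81, 81, 81, 81, 81, 81, 81, 81, 81, 81, 81, 81, 81, 81, 81, 81, 81, 81, 81]
t=13: [43, 43, 43, 43, 43, 43, 43, 43, 43, 43, 43, 43, 43, 43, 43, 43, 43, 43, 43, 43]
t=14: [81, 81, 81, 81, 81, 81, 81, 81, 81, 81, 81, 81, 81, 81, 81, 81, 81, 81, 81, 81]

Answer: [81, 81, 81, 81, 81, 81, 81, 81, 81, 81, 81, 81, 81, 81, 81, 81, 81, 81, 81, 81]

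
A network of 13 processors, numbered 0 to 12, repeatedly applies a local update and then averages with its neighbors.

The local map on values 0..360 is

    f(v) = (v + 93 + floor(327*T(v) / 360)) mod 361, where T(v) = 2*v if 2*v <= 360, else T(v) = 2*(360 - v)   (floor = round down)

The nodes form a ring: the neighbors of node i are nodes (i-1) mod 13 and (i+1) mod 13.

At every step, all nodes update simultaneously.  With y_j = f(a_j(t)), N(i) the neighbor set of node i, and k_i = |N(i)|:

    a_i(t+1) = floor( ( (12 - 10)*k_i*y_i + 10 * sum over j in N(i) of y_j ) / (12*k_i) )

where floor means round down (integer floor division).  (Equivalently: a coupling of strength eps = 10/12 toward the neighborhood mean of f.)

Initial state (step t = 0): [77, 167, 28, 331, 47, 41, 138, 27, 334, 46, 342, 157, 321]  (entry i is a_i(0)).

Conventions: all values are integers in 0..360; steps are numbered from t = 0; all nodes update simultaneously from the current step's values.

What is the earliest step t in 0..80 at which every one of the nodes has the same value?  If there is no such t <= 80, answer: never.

Simulating step by step:
t=0: [77, 167, 28, 331, 47, 41, 138, 27, 334, 46, 342, 157, 321]  (not all equal)
t=1: [186, 233, 160, 184, 172, 178, 177, 125, 181, 128, 182, 124, 221]  (not all equal)
t=2: [205, 205, 209, 205, 231, 224, 170, 209, 113, 213, 111, 197, 165]  (not all equal)
t=3: [208, 216, 217, 208, 208, 203, 209, 144, 186, 74, 189, 137, 217]  (not all equal)
t=4: [209, 211, 211, 212, 217, 216, 184, 209, 221, 243, 212, 202, 173]  (not all equal)
t=5: [215, 213, 212, 210, 210, 219, 215, 219, 201, 204, 205, 216, 218]  (not all equal)
t=6: [209, 211, 212, 213, 211, 211, 207, 214, 214, 219, 214, 211, 209]  (not all equal)
t=7: [214, 213, 212, 212, 212, 214, 212, 213, 209, 210, 210, 213, 214]  (not all equal)
t=8: [211, 211, 212, 212, 211, 211, 211, 213, 213, 214, 213, 212, 211]  (not all equal)
t=9: [213, 212, 212, 212, 212, 213, 212, 212, 211, 211, 211, 212, 212]  (not all equal)
t=10: [212, 212, 212, 212, 212, 212, 212, 212, 212, 213, 212, 212, 212]  (not all equal)
t=11: [212, 212, 212, 212, 212, 212, 212, 212, 212, 212, 212, 212, 212]  (all equal)

Answer: 11
Key observation: Synchronization is absorbing here: once all nodes are equal they stay equal, and step 11 is the first all-equal step.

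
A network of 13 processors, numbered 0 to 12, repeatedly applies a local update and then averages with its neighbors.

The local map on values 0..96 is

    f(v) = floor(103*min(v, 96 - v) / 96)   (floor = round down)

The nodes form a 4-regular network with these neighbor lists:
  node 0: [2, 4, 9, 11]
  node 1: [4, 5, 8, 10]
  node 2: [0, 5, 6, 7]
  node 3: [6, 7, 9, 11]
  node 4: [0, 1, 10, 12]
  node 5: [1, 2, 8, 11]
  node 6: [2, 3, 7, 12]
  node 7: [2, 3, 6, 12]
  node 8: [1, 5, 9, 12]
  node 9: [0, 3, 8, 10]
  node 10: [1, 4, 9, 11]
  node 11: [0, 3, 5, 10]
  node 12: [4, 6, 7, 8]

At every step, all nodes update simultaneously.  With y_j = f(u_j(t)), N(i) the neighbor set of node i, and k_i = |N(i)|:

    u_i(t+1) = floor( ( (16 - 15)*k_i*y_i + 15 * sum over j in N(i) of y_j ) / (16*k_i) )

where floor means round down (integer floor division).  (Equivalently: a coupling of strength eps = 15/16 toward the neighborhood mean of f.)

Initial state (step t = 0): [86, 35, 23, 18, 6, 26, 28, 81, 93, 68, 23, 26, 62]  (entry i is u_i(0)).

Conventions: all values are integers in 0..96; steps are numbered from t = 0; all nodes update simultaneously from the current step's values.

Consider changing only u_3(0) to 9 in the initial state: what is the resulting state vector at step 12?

Answer: [30, 30, 30, 30, 30, 30, 30, 30, 30, 30, 30, 30, 30]
Key observation: This trace re-runs the system from the modified initial state.

Derivation:
t=0: [86, 35, 23, 9, 6, 26, 28, 81, 93, 68, 23, 26, 62]
t=1: [21, 16, 20, 24, 25, 23, 21, 24, 30, 12, 24, 18, 15]
t=2: [19, 26, 23, 19, 20, 22, 21, 21, 18, 25, 18, 23, 25]
t=3: [23, 20, 21, 23, 22, 23, 22, 22, 25, 19, 24, 20, 21]
t=4: [21, 24, 23, 21, 23, 22, 22, 22, 22, 24, 21, 24, 23]
t=5: [24, 23, 22, 23, 23, 24, 23, 23, 24, 22, 24, 22, 23]
t=6: [23, 24, 24, 23, 24, 23, 23, 23, 24, 24, 23, 24, 24]
t=7: [24, 24, 24, 24, 24, 24, 24, 24, 24, 24, 24, 24, 24]
t=8: [25, 25, 25, 25, 25, 25, 25, 25, 25, 25, 25, 25, 25]
t=9: [26, 26, 26, 26, 26, 26, 26, 26, 26, 26, 26, 26, 26]
t=10: [27, 27, 27, 27, 27, 27, 27, 27, 27, 27, 27, 27, 27]
t=11: [28, 28, 28, 28, 28, 28, 28, 28, 28, 28, 28, 28, 28]
t=12: [30, 30, 30, 30, 30, 30, 30, 30, 30, 30, 30, 30, 30]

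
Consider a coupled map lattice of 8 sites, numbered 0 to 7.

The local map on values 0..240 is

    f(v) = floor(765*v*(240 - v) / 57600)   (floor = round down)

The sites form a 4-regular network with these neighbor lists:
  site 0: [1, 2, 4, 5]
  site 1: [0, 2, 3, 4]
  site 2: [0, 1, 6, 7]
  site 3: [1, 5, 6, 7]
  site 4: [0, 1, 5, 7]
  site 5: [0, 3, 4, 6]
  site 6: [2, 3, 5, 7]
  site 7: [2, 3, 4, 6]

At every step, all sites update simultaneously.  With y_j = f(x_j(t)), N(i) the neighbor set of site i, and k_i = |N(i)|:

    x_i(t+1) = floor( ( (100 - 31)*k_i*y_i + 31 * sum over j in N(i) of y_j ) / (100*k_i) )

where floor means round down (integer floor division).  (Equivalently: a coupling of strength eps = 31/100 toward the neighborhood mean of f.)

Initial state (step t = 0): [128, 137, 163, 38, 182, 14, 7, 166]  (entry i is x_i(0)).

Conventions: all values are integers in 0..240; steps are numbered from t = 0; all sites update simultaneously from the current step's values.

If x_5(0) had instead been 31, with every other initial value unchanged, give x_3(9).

Answer: x_3(9) = 151
Key observation: This trace re-runs the system from the modified initial state.

Derivation:
t=0: [128, 137, 163, 38, 182, 31, 7, 166]
t=1: [175, 175, 158, 105, 145, 94, 54, 145]
t=2: [157, 157, 166, 179, 177, 176, 147, 177]
t=3: [168, 168, 164, 150, 151, 152, 171, 151]
t=4: [163, 163, 164, 175, 175, 174, 161, 175]
t=5: [163, 163, 164, 153, 153, 154, 163, 153]
t=6: [167, 167, 166, 174, 174, 173, 168, 174]
t=7: [159, 159, 161, 153, 153, 154, 158, 153]
t=8: [171, 171, 169, 175, 175, 174, 172, 175]
t=9: [155, 155, 157, 151, 151, 152, 154, 151]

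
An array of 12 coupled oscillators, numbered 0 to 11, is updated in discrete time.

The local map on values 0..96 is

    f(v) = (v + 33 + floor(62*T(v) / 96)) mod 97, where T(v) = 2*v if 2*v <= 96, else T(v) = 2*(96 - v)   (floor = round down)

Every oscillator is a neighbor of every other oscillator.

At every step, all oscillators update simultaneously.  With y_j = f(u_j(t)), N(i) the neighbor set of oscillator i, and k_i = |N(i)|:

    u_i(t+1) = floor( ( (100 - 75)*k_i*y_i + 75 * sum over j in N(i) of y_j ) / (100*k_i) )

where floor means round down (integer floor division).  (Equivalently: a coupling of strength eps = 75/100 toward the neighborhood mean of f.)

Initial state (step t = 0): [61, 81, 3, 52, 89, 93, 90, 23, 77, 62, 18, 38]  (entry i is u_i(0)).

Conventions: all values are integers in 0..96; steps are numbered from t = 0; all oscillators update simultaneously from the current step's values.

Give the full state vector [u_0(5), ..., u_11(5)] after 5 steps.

Answer: [43, 43, 43, 43, 43, 43, 43, 43, 43, 43, 43, 43]

Derivation:
t=0: [61, 81, 3, 52, 89, 93, 90, 23, 77, 62, 18, 38]
t=1: [43, 42, 42, 43, 41, 41, 41, 50, 42, 42, 48, 39]
t=2: [33, 33, 33, 33, 32, 32, 32, 35, 33, 33, 35, 31]
t=3: [11, 11, 11, 11, 10, 10, 10, 11, 11, 11, 11, 10]
t=4: [57, 57, 57, 57, 56, 56, 56, 57, 57, 57, 57, 56]
t=5: [43, 43, 43, 43, 43, 43, 43, 43, 43, 43, 43, 43]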